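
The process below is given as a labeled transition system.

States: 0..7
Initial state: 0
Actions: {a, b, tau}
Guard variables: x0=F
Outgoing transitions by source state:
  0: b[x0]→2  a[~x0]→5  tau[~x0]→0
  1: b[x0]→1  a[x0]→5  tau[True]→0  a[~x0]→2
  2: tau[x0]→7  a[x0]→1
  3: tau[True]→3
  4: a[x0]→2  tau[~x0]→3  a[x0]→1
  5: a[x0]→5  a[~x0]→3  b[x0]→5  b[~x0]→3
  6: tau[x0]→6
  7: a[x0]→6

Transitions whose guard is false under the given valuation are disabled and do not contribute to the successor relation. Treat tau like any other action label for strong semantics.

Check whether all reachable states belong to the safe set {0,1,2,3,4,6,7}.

Inv-set: {0,1,2,3,4,6,7}
Reach set: {0,3,5}
  0: safe
  3: safe
  5: VIOLATES
witness against invariant: a → 5

Answer: INVARIANT VIOLATED at state 5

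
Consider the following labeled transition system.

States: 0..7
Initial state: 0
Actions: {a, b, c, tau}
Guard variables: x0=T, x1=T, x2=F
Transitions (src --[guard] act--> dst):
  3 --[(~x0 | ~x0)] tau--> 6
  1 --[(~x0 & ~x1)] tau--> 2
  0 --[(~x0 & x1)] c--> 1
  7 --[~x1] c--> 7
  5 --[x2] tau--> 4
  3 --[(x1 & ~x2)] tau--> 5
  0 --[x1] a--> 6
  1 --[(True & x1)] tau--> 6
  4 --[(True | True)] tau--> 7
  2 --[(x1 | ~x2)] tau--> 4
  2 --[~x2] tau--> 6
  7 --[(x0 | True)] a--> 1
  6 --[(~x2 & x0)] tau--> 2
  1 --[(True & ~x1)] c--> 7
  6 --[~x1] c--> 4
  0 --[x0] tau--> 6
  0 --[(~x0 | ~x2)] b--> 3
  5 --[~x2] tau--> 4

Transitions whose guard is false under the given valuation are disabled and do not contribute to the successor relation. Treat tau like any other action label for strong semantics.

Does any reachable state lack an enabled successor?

R = {0,1,2,3,4,5,6,7}
  0: a→6  b→3  tau→6  [3 out]
  1: tau→6  [1 out]
  2: tau→4  tau→6  [2 out]
  3: tau→5  [1 out]
  4: tau→7  [1 out]
  5: tau→4  [1 out]
  6: tau→2  [1 out]
  7: a→1  [1 out]

Answer: DEADLOCK-FREE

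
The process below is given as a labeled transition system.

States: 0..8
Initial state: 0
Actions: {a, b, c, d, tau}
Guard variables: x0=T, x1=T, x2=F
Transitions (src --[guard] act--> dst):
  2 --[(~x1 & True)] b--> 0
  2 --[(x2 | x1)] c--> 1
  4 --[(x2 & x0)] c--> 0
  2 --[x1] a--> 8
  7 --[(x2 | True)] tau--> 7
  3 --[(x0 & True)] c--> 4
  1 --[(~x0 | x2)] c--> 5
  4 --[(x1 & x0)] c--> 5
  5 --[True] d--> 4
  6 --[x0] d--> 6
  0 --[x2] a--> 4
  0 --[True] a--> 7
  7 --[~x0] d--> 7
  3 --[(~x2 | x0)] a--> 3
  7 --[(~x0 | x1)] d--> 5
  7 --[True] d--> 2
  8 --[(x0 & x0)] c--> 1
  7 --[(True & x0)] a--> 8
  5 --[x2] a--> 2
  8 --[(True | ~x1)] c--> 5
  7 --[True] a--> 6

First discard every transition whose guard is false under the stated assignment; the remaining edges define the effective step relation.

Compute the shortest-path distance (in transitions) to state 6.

Answer: 2

Trace:
BFS to 6:
  depth 0: {0}
  depth 1: {7}
  depth 2: {2,5,6,8}
depth(6)=2, e.g. a·a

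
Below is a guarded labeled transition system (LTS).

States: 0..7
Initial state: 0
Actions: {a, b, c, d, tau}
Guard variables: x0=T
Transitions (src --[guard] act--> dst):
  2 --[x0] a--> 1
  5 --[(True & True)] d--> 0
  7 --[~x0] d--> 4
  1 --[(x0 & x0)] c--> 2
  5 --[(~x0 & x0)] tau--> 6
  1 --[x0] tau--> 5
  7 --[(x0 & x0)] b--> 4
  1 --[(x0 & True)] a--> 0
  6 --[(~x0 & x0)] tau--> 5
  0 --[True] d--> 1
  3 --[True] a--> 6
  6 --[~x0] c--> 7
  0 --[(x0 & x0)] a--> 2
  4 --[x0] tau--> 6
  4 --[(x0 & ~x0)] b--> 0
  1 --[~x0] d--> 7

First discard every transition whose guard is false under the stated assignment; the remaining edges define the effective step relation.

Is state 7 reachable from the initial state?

Answer: UNREACHABLE

Analysis:
After dropping false guards: 10 live edges.
Layer 0: {0}
Layer 1: {1,2}  now seen {0,1,2}
Layer 2: {5}  now seen {0,1,2,5}
Reach set: {0,1,2,5}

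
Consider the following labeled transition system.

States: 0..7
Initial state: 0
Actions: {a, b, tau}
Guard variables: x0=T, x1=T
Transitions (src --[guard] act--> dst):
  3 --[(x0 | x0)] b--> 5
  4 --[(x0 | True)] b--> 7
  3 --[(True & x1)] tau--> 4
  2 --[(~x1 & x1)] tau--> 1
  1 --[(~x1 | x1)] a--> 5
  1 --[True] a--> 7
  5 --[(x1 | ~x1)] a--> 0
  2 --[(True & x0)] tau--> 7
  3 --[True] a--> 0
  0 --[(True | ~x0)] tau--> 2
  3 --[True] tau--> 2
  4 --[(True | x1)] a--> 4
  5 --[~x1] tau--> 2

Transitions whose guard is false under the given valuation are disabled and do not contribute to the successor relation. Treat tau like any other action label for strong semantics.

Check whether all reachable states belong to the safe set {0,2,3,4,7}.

Answer: INVARIANT HOLDS

Analysis:
Safe = {0,2,3,4,7}
Reach set: {0,2,7}
  0: safe
  2: safe
  7: safe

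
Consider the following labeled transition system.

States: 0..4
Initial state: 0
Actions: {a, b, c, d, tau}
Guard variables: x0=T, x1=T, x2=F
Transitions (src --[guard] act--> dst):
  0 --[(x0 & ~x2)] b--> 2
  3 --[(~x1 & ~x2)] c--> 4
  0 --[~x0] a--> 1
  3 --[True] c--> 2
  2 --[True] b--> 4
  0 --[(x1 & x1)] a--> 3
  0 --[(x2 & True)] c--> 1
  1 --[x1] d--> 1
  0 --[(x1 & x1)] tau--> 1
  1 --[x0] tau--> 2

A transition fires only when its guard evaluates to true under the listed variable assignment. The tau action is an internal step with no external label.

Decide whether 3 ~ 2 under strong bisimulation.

Answer: NOT BISIMILAR

Trace:
Compute ~ classes (split until stable):
  round 0: {{0,1,2,3,4}}
  round 1: {{0},{1},{2},{3},{4}}
5 equivalence class(es) (converged in 2)
3∈{3}, 2∈{2}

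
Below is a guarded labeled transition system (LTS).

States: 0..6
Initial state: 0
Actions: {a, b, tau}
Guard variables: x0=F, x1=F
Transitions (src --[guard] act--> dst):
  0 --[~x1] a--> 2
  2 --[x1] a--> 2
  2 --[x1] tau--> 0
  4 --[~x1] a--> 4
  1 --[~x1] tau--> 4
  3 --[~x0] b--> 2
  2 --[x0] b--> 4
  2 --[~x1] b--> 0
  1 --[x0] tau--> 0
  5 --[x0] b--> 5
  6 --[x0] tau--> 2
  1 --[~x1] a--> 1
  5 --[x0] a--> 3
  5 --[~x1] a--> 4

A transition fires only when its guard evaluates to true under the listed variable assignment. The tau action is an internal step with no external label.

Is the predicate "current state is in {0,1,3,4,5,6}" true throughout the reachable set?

Safe = {0,1,3,4,5,6}
R = {0,2}
  0: ✓
  2: VIOLATES
witness against invariant: a → 2

Answer: INVARIANT VIOLATED at state 2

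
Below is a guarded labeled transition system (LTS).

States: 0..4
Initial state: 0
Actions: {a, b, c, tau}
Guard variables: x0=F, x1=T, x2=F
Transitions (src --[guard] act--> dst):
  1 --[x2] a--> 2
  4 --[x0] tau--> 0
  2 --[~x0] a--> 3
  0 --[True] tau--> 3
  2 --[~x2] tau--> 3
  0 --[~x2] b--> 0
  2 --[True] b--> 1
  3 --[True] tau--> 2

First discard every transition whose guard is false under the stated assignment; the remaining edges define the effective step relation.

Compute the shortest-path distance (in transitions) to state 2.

Answer: 2

Analysis:
BFS to 2:
  depth 0: {0}
  depth 1: {3}
  depth 2: {2}
first hit 2 at d=2 via tau·tau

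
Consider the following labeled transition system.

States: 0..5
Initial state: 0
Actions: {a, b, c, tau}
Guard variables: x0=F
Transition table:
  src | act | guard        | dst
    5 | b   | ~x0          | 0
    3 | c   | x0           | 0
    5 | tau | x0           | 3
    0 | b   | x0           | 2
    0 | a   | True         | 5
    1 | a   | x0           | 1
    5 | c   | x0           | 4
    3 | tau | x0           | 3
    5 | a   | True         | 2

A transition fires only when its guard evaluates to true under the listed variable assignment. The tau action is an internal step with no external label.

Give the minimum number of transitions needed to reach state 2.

Breadth-first toward 2:
  Layer 0: {0}
  Layer 1: {5}
  Layer 2: {2}
2 enters at depth 2; path a·a

Answer: 2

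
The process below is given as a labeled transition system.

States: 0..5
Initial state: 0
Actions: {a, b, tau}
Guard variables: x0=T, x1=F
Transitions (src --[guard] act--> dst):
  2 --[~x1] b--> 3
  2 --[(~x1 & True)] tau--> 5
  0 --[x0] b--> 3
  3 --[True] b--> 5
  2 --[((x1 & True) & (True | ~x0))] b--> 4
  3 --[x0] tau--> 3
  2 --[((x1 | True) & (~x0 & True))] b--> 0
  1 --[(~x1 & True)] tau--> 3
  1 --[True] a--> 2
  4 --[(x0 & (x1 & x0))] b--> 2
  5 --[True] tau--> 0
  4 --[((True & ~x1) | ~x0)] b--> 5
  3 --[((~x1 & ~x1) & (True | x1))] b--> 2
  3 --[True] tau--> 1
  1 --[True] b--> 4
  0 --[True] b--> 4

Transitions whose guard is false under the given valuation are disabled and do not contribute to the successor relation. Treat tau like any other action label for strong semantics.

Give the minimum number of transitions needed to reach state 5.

Breadth-first toward 5:
  Layer 0: {0}
  Layer 1: {3,4}
  Layer 2: {1,2,5}
5 enters at depth 2; path b·b

Answer: 2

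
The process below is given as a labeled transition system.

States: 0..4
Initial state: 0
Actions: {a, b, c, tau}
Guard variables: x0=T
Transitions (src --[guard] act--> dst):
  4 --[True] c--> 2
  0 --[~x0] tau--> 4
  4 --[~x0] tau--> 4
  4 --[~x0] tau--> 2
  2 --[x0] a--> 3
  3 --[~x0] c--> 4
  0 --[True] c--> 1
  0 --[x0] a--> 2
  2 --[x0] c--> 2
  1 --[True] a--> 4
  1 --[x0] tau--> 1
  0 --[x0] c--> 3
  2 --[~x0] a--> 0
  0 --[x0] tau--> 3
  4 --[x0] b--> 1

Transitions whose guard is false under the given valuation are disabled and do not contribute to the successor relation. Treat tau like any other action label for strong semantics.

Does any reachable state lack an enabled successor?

R = {0,1,2,3,4}
  0: a→2  c→1  c→3  tau→3  [4 out]
  1: a→4  tau→1  [2 out]
  2: a→3  c→2  [2 out]
  3: ∅  [STUCK]
  4: b→1  c→2  [2 out]
Path to 3: c

Answer: DEADLOCK at state 3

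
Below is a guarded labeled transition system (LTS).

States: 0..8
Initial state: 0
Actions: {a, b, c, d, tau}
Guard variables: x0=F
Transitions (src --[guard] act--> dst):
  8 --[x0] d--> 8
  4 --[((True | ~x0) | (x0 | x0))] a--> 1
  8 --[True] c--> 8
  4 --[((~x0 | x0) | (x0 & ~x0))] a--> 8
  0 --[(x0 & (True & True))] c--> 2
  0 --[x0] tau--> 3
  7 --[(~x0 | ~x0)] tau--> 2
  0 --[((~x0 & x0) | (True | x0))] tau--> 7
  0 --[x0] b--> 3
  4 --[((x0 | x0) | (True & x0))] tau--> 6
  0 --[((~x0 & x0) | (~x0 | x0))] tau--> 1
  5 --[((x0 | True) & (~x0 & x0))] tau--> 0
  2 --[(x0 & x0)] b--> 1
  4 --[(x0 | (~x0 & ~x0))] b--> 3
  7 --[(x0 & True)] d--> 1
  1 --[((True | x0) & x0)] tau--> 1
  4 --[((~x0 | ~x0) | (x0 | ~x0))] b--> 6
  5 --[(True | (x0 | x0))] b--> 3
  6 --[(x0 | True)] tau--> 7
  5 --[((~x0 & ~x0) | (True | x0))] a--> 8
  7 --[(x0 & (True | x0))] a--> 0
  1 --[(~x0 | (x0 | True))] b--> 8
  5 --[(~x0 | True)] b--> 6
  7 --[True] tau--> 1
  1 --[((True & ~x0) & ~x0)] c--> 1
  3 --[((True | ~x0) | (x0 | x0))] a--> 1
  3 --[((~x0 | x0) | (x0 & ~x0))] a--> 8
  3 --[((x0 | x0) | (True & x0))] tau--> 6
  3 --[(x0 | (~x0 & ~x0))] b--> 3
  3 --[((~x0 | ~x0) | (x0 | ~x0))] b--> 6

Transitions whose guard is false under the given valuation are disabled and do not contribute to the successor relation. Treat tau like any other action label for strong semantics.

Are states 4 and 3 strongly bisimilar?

Answer: BISIMILAR

Trace:
Compute ~ classes (split until stable):
  π0 = {{0,1,2,3,4,5,6,7,8}}
  π1 = {{0,6,7},{1},{2},{3,4,5},{8}}
  π2 = {{0},{1},{2},{3,4},{5},{6},{7},{8}}
8 equivalence class(es) (converged in 3)
class of 4: {3,4}; class of 3: {3,4}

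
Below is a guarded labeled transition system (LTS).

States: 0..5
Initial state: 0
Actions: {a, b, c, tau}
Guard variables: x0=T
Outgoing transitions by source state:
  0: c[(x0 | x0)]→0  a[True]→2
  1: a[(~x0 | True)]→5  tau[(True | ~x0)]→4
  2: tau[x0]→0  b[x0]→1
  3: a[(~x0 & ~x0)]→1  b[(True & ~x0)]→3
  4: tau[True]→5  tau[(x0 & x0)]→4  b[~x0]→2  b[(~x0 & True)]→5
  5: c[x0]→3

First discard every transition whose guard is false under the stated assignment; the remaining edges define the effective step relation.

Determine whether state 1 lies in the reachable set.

After dropping false guards: 9 live edges.
Layer 0: {0}
Layer 1: {2}  cumulative {0,2}
Layer 2: {1}  cumulative {0,1,2}
Layer 3: {4,5}  cumulative {0,1,2,4,5}
Layer 4: {3}  cumulative {0,1,2,3,4,5}
Reachable = {0,1,2,3,4,5}
trace reaching 1: a·b

Answer: REACHABLE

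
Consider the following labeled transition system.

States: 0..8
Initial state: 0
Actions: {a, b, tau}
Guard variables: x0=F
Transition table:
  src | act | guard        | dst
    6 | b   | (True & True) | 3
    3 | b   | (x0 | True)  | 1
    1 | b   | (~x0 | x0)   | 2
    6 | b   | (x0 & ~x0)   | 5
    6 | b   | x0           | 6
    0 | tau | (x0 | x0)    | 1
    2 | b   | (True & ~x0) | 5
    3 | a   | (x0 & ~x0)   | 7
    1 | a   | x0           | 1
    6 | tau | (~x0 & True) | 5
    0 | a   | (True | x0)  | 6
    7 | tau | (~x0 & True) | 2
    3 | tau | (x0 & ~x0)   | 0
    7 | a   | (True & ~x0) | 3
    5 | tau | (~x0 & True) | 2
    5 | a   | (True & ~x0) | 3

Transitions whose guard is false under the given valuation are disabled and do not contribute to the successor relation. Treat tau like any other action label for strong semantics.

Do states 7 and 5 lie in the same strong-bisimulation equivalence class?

Answer: BISIMILAR

Working:
Bisimulation quotient by refinement:
  round 0: {{0,1,2,3,4,5,6,7,8}}
  round 1: {{0},{1,2,3},{4,8},{5,7},{6}}
  round 2: {{0},{1,3},{2},{4,8},{5,7},{6}}
  round 3: {{0},{1},{2},{3},{4,8},{5,7},{6}}
stable after 4 split(s): 7 block(s)
class of 7: {5,7}; class of 5: {5,7}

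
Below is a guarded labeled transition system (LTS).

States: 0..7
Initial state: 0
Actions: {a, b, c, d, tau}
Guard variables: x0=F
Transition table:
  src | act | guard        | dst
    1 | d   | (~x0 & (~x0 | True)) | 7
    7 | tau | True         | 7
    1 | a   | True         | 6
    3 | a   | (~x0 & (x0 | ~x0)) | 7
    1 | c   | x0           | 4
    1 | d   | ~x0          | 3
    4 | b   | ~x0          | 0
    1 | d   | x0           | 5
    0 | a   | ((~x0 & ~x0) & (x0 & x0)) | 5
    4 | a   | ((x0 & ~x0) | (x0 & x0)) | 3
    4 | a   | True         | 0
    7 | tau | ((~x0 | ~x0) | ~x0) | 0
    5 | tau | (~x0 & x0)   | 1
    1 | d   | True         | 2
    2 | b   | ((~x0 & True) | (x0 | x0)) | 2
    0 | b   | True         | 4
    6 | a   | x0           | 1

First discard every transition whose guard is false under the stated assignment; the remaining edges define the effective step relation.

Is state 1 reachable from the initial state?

Answer: UNREACHABLE

Trace:
11 transition(s) survive guard evaluation.
L0 = {0}
L1 = {4}  now seen {0,4}
Reachable = {0,4}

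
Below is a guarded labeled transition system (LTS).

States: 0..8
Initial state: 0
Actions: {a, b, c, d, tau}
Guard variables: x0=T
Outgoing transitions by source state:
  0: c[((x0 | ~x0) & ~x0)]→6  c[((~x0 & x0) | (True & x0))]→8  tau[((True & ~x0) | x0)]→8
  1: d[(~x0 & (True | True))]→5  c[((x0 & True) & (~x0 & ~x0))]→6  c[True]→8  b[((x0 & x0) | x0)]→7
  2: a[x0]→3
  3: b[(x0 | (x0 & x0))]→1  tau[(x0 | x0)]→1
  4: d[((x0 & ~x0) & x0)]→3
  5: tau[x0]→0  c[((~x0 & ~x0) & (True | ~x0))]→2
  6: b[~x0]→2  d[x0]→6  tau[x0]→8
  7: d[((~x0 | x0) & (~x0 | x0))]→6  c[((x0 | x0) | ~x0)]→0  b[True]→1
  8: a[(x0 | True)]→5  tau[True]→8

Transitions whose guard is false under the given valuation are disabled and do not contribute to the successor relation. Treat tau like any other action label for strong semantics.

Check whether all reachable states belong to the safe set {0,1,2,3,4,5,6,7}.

Inv-set: {0,1,2,3,4,5,6,7}
Reachable = {0,5,8}
  0: ✓
  5: ✓
  8: ✗ unsafe
reach 8 via c — violates

Answer: INVARIANT VIOLATED at state 8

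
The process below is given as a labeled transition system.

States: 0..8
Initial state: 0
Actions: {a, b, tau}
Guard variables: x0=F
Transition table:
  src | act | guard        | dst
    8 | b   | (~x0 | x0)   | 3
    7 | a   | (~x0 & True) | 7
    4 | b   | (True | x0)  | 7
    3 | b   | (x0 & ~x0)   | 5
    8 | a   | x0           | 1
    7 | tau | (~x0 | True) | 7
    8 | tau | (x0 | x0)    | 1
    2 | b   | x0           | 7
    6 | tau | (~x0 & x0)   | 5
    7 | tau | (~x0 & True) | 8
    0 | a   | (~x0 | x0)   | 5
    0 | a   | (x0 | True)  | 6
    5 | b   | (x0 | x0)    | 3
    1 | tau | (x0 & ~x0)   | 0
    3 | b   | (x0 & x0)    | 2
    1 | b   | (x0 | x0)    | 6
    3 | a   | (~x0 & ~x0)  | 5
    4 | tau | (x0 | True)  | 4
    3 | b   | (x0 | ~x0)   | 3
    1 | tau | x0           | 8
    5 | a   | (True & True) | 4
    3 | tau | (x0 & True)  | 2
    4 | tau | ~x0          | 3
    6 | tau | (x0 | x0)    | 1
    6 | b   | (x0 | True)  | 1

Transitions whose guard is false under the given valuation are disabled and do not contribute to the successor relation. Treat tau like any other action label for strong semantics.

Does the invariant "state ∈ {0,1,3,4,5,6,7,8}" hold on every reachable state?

Inv-set: {0,1,3,4,5,6,7,8}
Reach set: {0,1,3,4,5,6,7,8}
  0: ✓
  1: ✓
  3: ✓
  4: ✓
  5: ✓
  6: ✓
  7: ✓
  8: ✓

Answer: INVARIANT HOLDS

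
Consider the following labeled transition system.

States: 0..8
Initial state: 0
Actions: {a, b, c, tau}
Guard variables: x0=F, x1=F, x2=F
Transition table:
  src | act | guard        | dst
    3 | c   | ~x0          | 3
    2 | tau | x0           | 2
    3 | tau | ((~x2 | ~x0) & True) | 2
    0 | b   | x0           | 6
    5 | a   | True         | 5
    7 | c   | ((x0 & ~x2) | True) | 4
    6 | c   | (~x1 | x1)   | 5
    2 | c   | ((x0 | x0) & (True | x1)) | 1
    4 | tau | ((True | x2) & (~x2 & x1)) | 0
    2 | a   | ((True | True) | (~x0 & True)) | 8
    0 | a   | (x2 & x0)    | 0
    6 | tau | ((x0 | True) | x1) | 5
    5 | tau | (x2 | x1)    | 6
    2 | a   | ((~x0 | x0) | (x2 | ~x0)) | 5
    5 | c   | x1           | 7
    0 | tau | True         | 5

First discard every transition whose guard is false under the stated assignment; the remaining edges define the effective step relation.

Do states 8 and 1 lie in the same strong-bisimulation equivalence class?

Bisimulation quotient by refinement:
  round 0: {{0,1,2,3,4,5,6,7,8}}
  round 1: {{0},{1,4,8},{2,5},{3,6},{7}}
  round 2: {{0},{1,4,8},{2},{3},{5},{6},{7}}
7 equivalence class(es) (converged in 3)
8∈{1,4,8}, 1∈{1,4,8}

Answer: BISIMILAR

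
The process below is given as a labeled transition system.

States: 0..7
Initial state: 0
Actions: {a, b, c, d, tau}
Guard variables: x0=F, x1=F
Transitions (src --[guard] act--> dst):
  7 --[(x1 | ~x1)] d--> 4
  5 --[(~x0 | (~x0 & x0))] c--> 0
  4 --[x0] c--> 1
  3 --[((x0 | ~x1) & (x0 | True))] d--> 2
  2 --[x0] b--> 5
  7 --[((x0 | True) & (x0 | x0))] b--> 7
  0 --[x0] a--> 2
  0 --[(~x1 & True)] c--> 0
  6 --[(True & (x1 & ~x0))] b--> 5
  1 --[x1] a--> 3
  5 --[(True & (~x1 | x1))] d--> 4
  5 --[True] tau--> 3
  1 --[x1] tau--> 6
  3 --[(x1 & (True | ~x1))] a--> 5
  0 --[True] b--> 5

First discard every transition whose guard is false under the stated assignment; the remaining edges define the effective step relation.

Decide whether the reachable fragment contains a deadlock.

R = {0,2,3,4,5}
  0: b→5  c→0  [deg 2]
  2: ∅  [no exit]
  3: d→2  [deg 1]
  4: ∅  [no exit]
  5: c→0  d→4  tau→3  [deg 3]
witness 2: b·tau·d

Answer: DEADLOCK at state 2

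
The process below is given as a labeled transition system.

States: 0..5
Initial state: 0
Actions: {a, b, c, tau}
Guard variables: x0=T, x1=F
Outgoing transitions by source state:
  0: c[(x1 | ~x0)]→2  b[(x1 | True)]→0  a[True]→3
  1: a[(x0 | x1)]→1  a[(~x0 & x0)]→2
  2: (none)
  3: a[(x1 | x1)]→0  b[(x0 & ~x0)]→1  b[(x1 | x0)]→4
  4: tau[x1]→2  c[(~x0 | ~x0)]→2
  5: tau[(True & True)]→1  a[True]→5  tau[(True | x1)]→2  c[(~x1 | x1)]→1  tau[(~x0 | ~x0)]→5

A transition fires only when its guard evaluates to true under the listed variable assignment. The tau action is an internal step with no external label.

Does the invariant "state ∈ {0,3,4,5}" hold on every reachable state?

Answer: INVARIANT HOLDS

Working:
Inv-set: {0,3,4,5}
Reachable = {0,3,4}
  0: ok
  3: ok
  4: ok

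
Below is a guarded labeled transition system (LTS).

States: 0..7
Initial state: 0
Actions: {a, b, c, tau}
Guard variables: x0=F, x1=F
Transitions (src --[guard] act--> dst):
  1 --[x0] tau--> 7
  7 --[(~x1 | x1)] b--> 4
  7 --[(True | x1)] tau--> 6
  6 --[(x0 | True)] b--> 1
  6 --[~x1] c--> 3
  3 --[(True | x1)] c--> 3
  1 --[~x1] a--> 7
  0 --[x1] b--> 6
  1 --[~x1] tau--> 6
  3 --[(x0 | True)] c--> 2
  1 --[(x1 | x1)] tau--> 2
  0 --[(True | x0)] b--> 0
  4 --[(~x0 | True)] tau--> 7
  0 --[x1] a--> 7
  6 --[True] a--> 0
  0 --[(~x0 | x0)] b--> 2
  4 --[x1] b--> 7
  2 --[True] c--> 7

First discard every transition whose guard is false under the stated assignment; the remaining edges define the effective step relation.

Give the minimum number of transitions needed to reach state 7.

Answer: 2

Trace:
BFS to 7:
  L0 = {0}
  L1 = {2}
  L2 = {7}
first hit 7 at d=2 via b·c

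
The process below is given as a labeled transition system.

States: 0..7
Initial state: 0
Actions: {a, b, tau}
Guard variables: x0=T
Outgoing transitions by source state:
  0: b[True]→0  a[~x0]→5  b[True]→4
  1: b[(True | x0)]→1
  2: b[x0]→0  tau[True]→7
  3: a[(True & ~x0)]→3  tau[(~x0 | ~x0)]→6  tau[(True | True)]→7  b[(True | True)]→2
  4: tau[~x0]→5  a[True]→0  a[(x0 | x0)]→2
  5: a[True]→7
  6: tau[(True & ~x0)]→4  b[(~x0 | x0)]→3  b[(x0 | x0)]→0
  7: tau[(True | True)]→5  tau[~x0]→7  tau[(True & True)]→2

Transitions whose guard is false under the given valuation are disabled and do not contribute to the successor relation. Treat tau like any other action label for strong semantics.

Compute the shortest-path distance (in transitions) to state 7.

Answer: 3

Analysis:
Layered search for 7:
  depth 0: {0}
  depth 1: {4}
  depth 2: {2}
  depth 3: {7}
7 enters at depth 3; path b·a·tau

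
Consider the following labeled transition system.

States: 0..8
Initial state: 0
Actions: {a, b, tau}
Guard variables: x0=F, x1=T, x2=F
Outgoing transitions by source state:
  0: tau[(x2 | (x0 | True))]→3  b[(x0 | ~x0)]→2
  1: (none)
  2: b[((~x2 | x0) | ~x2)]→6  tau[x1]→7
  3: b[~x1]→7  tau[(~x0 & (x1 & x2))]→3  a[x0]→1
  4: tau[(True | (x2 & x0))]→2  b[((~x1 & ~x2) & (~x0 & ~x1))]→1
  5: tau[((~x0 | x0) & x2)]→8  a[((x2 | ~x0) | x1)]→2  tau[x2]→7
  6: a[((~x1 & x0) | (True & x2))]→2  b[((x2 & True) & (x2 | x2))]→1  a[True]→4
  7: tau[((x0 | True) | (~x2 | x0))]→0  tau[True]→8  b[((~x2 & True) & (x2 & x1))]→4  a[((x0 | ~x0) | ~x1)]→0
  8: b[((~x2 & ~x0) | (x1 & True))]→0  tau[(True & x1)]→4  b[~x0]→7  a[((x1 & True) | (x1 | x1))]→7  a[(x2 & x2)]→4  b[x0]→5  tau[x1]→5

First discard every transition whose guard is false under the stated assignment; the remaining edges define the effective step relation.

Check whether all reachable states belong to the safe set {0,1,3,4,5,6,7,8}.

Allowed set {0,1,3,4,5,6,7,8}
Reach set: {0,2,3,4,5,6,7,8}
  0: safe
  2: outside
  3: safe
  4: safe
  5: safe
  6: safe
  7: safe
  8: safe
reach 2 via b — violates

Answer: INVARIANT VIOLATED at state 2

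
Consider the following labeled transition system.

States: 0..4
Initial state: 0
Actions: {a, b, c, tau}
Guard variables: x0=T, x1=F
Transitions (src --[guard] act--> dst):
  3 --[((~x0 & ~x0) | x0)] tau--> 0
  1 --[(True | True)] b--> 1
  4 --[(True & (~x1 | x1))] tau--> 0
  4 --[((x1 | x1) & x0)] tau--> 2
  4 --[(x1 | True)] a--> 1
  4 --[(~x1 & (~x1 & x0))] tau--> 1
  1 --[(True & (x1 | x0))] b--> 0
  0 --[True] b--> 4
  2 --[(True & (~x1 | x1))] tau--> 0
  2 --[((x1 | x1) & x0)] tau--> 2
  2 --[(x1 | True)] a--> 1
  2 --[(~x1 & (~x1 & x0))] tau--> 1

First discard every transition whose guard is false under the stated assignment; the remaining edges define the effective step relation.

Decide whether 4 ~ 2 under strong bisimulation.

Bisimulation quotient by refinement:
  π0 = {{0,1,2,3,4}}
  π1 = {{0,1},{2,4},{3}}
  π2 = {{0},{1},{2,4},{3}}
Fixed point at round 3; 4 class(es).
class of 4: {2,4}; class of 2: {2,4}

Answer: BISIMILAR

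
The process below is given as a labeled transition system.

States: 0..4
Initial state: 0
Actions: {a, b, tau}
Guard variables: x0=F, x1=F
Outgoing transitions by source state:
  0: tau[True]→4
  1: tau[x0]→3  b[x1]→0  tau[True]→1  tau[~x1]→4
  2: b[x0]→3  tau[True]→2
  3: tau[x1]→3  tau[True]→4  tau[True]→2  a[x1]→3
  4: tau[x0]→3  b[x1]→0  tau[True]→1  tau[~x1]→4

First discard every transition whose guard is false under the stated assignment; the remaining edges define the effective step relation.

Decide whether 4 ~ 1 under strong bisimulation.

Bisimulation quotient by refinement:
  P[0] = {{0,1,2,3,4}}
1 equivalence class(es) (converged in 1)
class of 4: {0,1,2,3,4}; class of 1: {0,1,2,3,4}

Answer: BISIMILAR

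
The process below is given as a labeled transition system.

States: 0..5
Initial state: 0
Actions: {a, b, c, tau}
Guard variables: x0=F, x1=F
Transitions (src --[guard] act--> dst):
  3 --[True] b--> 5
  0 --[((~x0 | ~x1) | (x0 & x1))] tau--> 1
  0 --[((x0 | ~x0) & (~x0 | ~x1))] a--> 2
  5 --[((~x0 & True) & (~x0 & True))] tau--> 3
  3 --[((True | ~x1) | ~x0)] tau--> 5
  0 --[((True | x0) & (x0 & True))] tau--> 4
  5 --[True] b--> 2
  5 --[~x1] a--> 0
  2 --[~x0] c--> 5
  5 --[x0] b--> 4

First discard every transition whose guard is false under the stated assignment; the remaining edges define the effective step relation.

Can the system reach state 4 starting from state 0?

After dropping false guards: 8 live edges.
L0 = {0}
L1 = {1,2}  cumulative {0,1,2}
L2 = {5}  cumulative {0,1,2,5}
L3 = {3}  cumulative {0,1,2,3,5}
Reach set: {0,1,2,3,5}

Answer: UNREACHABLE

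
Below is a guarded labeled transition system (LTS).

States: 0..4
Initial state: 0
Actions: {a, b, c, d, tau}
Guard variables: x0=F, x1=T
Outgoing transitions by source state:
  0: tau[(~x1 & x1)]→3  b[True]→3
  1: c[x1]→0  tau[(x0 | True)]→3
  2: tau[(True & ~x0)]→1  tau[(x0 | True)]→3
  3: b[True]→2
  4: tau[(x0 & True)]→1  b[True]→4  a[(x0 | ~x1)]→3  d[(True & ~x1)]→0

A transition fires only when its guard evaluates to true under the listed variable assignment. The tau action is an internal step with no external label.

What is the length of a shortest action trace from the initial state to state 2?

Answer: 2

Trace:
BFS to 2:
  L0 = {0}
  L1 = {3}
  L2 = {2}
first hit 2 at d=2 via b·b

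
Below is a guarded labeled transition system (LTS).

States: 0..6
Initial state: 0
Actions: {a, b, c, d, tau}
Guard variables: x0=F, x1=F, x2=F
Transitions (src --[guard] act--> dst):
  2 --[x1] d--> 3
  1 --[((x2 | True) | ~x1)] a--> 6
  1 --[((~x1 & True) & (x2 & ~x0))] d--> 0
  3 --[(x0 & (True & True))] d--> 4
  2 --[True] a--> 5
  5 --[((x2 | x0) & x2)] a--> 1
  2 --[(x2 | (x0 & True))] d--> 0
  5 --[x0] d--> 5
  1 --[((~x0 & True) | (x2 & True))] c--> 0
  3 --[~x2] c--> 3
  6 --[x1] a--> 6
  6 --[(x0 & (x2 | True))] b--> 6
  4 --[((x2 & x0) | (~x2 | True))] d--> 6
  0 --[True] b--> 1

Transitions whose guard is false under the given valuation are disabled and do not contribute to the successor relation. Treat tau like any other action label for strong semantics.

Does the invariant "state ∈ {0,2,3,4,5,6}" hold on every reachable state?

Answer: INVARIANT VIOLATED at state 1

Analysis:
Safe = {0,2,3,4,5,6}
R = {0,1,6}
  0: safe
  1: outside
  6: safe
reach 1 via b — violates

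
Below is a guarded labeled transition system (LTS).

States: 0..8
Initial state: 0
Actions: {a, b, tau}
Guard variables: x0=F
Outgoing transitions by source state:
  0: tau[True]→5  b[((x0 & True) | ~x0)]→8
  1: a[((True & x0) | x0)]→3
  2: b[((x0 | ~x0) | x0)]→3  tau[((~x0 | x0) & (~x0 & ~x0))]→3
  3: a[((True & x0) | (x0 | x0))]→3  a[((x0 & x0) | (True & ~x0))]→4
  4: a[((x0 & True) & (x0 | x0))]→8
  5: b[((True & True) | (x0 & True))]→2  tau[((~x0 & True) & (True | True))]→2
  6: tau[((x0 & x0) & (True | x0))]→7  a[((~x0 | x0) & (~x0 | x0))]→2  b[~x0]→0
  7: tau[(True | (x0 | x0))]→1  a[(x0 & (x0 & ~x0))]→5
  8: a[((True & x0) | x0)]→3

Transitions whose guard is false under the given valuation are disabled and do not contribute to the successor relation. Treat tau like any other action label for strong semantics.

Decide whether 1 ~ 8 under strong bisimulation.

Answer: BISIMILAR

Analysis:
Compute ~ classes (split until stable):
  P[0] = {{0,1,2,3,4,5,6,7,8}}
  P[1] = {{0,2,5},{1,4,8},{3},{6},{7}}
  P[2] = {{0},{1,4,8},{2},{3},{5},{6},{7}}
Fixed point at round 3; 7 class(es).
class of 1: {1,4,8}; class of 8: {1,4,8}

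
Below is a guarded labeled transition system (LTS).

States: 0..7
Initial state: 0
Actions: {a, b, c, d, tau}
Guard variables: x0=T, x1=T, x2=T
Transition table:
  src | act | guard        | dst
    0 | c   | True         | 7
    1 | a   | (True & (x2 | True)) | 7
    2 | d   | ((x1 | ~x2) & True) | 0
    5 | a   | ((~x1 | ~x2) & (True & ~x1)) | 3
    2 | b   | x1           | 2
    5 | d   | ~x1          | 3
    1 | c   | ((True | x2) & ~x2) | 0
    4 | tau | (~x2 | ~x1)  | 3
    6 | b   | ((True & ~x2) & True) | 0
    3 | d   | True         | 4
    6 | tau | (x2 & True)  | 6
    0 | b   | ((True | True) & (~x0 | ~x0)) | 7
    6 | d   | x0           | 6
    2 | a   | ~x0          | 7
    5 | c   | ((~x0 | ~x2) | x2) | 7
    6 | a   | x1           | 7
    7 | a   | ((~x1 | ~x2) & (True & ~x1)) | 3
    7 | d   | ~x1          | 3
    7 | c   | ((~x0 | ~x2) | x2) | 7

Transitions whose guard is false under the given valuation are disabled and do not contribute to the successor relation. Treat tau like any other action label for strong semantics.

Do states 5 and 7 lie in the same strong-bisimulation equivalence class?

Answer: BISIMILAR

Trace:
Compute ~ classes (split until stable):
  P[0] = {{0,1,2,3,4,5,6,7}}
  P[1] = {{0,5,7},{1},{2},{3},{4},{6}}
6 equivalence class(es) (converged in 2)
class of 5: {0,5,7}; class of 7: {0,5,7}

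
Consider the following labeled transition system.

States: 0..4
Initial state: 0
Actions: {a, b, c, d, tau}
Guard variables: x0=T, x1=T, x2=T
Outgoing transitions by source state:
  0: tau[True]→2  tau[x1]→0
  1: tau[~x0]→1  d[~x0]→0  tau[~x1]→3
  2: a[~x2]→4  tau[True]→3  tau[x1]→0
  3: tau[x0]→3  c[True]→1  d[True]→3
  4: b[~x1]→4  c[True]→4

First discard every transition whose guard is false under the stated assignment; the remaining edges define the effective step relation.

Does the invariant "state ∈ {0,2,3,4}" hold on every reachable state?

Allowed set {0,2,3,4}
Reachable = {0,1,2,3}
  0: ✓
  1: ✗ unsafe
  2: ✓
  3: ✓
witness against invariant: tau·tau·c → 1

Answer: INVARIANT VIOLATED at state 1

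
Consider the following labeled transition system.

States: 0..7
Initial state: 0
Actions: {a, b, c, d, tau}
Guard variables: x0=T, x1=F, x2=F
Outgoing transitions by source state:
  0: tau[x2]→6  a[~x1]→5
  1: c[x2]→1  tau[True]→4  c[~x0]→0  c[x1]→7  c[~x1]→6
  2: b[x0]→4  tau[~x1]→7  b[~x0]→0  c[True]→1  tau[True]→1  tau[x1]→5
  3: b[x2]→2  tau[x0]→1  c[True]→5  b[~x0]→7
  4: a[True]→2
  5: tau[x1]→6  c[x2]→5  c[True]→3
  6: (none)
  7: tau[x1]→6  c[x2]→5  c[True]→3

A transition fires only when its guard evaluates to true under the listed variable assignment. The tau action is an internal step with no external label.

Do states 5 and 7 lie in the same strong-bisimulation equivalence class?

Bisimulation quotient by refinement:
  round 0: {{0,1,2,3,4,5,6,7}}
  round 1: {{0,4},{1,3},{2},{5,7},{6}}
  round 2: {{0},{1},{2},{3},{4},{5,7},{6}}
7 equivalence class(es) (converged in 3)
[5]={5,7}  [7]={5,7}

Answer: BISIMILAR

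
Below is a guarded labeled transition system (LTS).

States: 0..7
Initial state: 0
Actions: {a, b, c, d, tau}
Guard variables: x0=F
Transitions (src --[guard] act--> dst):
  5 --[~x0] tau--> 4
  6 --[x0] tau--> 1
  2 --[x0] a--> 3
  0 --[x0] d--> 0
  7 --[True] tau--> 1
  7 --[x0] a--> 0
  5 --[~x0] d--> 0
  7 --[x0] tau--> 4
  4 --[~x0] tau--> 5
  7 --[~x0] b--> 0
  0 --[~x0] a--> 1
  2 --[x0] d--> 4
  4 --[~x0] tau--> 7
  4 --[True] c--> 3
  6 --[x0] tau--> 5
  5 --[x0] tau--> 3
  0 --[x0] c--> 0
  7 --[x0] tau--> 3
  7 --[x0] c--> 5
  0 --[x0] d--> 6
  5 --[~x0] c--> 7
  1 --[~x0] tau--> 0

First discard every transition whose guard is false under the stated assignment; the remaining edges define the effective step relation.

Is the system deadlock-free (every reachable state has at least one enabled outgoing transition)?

Answer: DEADLOCK-FREE

Trace:
Reachable = {0,1}
  0: a→1  [1 out]
  1: tau→0  [1 out]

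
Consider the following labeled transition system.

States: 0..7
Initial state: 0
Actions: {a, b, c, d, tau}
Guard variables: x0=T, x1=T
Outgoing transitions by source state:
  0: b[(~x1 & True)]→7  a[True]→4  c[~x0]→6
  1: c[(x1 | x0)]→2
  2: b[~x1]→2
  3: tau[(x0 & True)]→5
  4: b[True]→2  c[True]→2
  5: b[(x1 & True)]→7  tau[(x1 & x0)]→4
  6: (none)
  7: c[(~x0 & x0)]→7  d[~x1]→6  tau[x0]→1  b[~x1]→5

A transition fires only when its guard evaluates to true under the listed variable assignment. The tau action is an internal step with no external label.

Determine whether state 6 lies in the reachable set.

Answer: UNREACHABLE

Working:
8 transition(s) survive guard evaluation.
L0 = {0}
L1 = {4}  total {0,4}
L2 = {2}  total {0,2,4}
Reachable = {0,2,4}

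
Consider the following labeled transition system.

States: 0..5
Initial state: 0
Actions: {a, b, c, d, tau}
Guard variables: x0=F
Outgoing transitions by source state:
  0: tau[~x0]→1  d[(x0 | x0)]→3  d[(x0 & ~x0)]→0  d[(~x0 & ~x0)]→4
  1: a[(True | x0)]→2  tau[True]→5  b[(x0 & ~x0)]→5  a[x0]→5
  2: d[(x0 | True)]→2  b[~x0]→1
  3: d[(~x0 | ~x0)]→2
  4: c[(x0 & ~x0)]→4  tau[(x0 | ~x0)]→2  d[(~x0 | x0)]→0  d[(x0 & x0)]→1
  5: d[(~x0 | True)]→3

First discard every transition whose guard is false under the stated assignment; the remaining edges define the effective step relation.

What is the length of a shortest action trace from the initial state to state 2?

Answer: 2

Analysis:
Layered search for 2:
  L0 = {0}
  L1 = {1,4}
  L2 = {2,5}
first hit 2 at d=2 via d·tau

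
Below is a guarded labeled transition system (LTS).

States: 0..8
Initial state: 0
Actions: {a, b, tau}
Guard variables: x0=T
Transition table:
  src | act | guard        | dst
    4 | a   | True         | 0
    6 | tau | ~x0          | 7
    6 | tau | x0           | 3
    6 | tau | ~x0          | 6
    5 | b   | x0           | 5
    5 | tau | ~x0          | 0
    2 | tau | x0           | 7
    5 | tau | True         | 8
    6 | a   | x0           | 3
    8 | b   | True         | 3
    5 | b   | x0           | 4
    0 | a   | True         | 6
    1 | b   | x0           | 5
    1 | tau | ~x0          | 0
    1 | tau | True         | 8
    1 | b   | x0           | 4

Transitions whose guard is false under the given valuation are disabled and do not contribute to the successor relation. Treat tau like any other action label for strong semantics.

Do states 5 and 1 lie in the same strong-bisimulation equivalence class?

Bisimulation quotient by refinement:
  round 0: {{0,1,2,3,4,5,6,7,8}}
  round 1: {{0,4},{1,5},{2},{3,7},{6},{8}}
  round 2: {{0},{1,5},{2},{3,7},{4},{6},{8}}
stable after 3 split(s): 7 block(s)
5∈{1,5}, 1∈{1,5}

Answer: BISIMILAR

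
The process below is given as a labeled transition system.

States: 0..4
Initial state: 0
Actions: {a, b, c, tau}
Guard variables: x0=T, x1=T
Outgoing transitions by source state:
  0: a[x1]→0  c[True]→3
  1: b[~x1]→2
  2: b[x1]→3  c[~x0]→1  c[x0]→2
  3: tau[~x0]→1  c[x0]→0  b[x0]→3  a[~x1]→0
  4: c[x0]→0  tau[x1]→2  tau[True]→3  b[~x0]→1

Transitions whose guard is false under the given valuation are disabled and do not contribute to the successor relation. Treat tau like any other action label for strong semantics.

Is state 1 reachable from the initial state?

Answer: UNREACHABLE

Analysis:
9 transition(s) survive guard evaluation.
depth 0: {0}
depth 1: {3}  total {0,3}
Reach set: {0,3}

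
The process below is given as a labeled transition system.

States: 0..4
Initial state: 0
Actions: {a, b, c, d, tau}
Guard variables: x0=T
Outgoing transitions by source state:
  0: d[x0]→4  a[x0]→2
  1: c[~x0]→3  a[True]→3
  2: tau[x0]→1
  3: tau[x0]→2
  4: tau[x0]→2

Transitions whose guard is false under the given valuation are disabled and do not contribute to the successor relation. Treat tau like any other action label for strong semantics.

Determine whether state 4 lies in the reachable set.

Answer: REACHABLE

Working:
Guard filter leaves 6 enabled edge(s).
Layer 0: {0}
Layer 1: {2,4}  cumulative {0,2,4}
Layer 2: {1}  cumulative {0,1,2,4}
Layer 3: {3}  cumulative {0,1,2,3,4}
Reachable = {0,1,2,3,4}
witness 4: d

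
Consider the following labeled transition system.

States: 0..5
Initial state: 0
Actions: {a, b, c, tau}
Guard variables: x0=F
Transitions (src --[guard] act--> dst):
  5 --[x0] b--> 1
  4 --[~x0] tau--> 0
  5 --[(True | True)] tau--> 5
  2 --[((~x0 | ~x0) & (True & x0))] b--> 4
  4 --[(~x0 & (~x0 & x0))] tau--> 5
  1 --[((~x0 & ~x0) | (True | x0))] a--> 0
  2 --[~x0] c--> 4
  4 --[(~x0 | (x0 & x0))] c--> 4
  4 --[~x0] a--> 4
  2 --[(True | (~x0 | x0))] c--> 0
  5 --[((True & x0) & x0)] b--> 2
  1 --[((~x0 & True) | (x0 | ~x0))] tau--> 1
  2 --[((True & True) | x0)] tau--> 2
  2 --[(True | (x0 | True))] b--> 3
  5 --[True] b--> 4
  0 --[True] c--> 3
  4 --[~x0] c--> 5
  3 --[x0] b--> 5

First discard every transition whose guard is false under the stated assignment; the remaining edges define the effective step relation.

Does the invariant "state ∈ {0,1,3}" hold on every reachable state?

Allowed set {0,1,3}
Reachable = {0,3}
  0: safe
  3: safe

Answer: INVARIANT HOLDS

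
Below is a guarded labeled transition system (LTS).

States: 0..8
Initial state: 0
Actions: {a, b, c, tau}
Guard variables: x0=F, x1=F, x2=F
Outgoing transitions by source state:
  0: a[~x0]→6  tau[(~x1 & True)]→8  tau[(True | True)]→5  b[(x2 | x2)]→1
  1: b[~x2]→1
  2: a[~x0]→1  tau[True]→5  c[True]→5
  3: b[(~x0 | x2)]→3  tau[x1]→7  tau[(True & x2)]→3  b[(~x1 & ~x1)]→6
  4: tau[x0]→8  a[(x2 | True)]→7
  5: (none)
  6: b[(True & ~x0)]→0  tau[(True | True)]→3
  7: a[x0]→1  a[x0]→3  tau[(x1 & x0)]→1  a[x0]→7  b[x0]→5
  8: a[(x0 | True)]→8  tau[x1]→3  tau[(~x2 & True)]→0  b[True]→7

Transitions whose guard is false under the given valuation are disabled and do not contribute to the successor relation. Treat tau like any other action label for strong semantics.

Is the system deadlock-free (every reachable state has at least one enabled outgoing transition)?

R = {0,3,5,6,7,8}
  0: a→6  tau→5  tau→8  [3 out]
  3: b→3  b→6  [2 out]
  5: ∅  [STUCK]
  6: b→0  tau→3  [2 out]
  7: ∅  [STUCK]
  8: a→8  b→7  tau→0  [3 out]
Path to 5: tau

Answer: DEADLOCK at state 5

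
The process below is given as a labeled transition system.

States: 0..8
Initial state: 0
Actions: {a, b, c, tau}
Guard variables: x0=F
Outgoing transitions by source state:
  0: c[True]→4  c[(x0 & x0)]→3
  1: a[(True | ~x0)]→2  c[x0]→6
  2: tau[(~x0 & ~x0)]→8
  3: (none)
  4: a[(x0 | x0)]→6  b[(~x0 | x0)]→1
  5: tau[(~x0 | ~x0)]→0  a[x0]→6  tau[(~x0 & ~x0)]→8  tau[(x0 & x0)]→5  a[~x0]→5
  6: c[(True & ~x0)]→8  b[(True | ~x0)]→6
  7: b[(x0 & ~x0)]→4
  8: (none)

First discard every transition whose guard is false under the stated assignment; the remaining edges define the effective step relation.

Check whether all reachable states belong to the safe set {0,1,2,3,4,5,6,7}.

Inv-set: {0,1,2,3,4,5,6,7}
Reach set: {0,1,2,4,8}
  0: ✓
  1: ✓
  2: ✓
  4: ✓
  8: VIOLATES
counterexample path to 8: c·b·a·tau

Answer: INVARIANT VIOLATED at state 8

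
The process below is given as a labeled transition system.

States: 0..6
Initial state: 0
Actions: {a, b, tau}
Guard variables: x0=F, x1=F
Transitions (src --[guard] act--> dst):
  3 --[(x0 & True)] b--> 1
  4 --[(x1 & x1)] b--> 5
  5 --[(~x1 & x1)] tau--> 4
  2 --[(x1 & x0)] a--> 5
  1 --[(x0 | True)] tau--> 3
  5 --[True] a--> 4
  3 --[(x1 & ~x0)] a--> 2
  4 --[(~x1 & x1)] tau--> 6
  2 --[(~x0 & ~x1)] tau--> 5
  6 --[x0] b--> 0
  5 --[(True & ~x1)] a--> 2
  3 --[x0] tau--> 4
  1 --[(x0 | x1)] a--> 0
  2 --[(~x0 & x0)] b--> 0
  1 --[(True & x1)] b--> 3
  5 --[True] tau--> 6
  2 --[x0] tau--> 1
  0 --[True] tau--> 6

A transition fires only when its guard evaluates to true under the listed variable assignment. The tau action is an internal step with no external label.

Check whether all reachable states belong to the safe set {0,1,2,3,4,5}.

Allowed set {0,1,2,3,4,5}
Reachable = {0,6}
  0: safe
  6: outside
witness against invariant: tau → 6

Answer: INVARIANT VIOLATED at state 6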